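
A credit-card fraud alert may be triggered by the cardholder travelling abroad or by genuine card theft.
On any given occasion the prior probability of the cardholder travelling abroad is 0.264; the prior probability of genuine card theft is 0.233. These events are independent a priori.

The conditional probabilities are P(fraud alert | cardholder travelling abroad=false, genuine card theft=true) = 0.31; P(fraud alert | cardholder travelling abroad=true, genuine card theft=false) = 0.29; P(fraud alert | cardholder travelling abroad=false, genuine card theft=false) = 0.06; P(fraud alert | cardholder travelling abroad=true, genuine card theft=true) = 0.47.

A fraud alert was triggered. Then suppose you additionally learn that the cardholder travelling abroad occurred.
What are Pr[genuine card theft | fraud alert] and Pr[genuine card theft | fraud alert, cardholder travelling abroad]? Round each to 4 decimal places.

Pr[genuine card theft | fraud alert] ≈ 0.4699; Pr[genuine card theft | fraud alert, cardholder travelling abroad] ≈ 0.3299

Sum P(fraud alert|·) weighted by the priors over the 4 (cardholder travelling abroad, genuine card theft) configurations:
  P(fraud alert) = 0.06·0.736·0.767 + 0.31·0.736·0.233 + 0.29·0.264·0.767 + 0.47·0.264·0.233
        = 0.033871 + 0.053161 + 0.058722 + 0.028911 = 0.174665
The terms with genuine card theft present sum to 0.082072, so
  P(genuine card theft | fraud alert) = 0.082072 / 0.174665 ≈ 0.4699

Now also conditioning on cardholder travelling abroad=true:
P(fraud alert | cardholder travelling abroad) = 0.29·0.767 + 0.47·0.233 = 0.222430 + 0.109510 = 0.331940
Restricting to configurations with genuine card theft present: 0.47·0.233 = 0.109510.
P(genuine card theft | fraud alert, cardholder travelling abroad) = 0.109510 / 0.331940 ≈ 0.3299
The drop from 0.4699 to 0.3299 is the explaining-away (discounting) effect.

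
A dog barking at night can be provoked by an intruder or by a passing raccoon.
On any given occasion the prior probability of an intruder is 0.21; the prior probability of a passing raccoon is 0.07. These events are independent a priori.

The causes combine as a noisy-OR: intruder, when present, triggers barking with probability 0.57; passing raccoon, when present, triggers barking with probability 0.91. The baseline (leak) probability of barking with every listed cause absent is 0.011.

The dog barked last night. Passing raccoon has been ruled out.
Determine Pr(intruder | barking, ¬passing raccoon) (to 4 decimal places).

Under noisy-OR, P(barking | causes) = 1 − (1−0.011)·∏(1−qᵢ) over the active causes.
Sum P(barking|·) weighted by the priors over both values of intruder:
  P(barking | ¬passing raccoon) = 0.011*0.79 + 0.57473*0.21
        = 0.008690 + 0.120693 = 0.129383
Configurations with intruder contribute 0.120693, so
  P(intruder | barking, ¬passing raccoon) = 0.120693 / 0.129383 ≈ 0.9328

Pr(intruder | barking, ¬passing raccoon) ≈ 0.9328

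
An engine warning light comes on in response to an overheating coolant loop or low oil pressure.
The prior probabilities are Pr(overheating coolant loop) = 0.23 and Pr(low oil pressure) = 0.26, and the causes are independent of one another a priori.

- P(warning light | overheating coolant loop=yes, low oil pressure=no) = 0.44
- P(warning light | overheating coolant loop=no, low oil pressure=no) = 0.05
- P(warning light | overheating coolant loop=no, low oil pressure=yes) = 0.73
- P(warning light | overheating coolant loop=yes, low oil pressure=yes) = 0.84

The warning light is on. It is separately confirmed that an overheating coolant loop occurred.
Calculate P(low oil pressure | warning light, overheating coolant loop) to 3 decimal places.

P(low oil pressure | warning light, overheating coolant loop) ≈ 0.401

Numerator (weight on configurations with low oil pressure): 0.84*0.26 = 0.218400
Normalizer over all consistent configurations: 0.44*0.74 + 0.84*0.26 = 0.544000
Posterior = 0.218400 / 0.544000 ≈ 0.401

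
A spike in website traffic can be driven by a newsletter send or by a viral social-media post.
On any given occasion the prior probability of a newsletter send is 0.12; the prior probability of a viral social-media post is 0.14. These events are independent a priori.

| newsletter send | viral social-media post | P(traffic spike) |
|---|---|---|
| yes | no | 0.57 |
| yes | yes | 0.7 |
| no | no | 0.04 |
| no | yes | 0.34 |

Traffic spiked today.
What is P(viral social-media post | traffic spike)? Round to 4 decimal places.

Enumerate the 4 (newsletter send, viral social-media post) configurations and weight by the priors:
  P(traffic spike) = 0.04×0.88×0.86 + 0.34×0.88×0.14 + 0.57×0.12×0.86 + 0.7×0.12×0.14
        = 0.030272 + 0.041888 + 0.058824 + 0.011760 = 0.142744
Keeping only the viral social-media post-present terms gives 0.053648, so
  P(viral social-media post | traffic spike) = 0.053648 / 0.142744 ≈ 0.3758

P(viral social-media post | traffic spike) ≈ 0.3758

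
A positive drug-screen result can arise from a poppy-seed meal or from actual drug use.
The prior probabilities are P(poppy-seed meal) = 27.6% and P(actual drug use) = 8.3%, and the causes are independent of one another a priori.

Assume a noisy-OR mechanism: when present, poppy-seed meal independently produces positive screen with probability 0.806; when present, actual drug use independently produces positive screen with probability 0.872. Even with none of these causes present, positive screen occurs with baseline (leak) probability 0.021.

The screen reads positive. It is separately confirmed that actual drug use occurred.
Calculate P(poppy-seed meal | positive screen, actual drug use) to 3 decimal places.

Under noisy-OR, P(positive screen | causes) = 1 − (1−0.021)·∏(1−qᵢ) over the active causes.
P(positive screen | actual drug use) = 0.874688*0.724 + 0.975689*0.276 = 0.633274 + 0.269290 = 0.902564
The poppy-seed meal-present share is 0.975689*0.276 = 0.269290.
So P(poppy-seed meal | positive screen, actual drug use) = 0.269290/0.902564 ≈ 0.298.

P(poppy-seed meal | positive screen, actual drug use) ≈ 0.298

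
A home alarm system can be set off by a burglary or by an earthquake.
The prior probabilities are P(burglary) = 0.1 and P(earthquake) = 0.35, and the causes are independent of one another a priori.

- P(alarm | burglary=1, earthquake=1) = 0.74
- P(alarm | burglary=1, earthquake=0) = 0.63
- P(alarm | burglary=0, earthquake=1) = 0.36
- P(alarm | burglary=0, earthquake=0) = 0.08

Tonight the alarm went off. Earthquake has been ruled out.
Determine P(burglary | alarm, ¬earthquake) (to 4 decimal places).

P(alarm | ¬earthquake) = 0.08*0.9 + 0.63*0.1 = 0.072000 + 0.063000 = 0.135000
The burglary-present share is 0.63*0.1 = 0.063000.
P(burglary | alarm, ¬earthquake) = 0.063000 / 0.135000 ≈ 0.4667

P(burglary | alarm, ¬earthquake) ≈ 0.4667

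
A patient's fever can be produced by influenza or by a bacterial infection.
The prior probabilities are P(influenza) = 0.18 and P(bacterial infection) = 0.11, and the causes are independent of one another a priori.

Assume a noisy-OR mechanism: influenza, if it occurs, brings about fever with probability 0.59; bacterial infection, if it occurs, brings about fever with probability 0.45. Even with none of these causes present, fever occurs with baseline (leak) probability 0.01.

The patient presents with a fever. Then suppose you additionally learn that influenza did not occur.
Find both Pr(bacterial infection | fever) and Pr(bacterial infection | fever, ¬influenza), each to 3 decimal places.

Under noisy-OR, P(fever | causes) = 1 − (1−0.01)·∏(1−qᵢ) over the active causes.
P(fever) = 0.01*0.82*0.89 + 0.4555*0.82*0.11 + 0.5941*0.18*0.89 + 0.776755*0.18*0.11 = 0.007298 + 0.041086 + 0.095175 + 0.015380 = 0.158939
Restricting to configurations with bacterial infection present: 0.041086 + 0.015380 = 0.056466.
P(bacterial infection | fever) = 0.056466 / 0.158939 ≈ 0.355

With the extra evidence:
Weight on bacterial infection=true, given the evidence: 0.4555×0.11 = 0.050105
The normalizing constant is 0.01×0.89 + 0.4555×0.11 = 0.059005
P(bacterial infection | fever, ¬influenza) = 0.050105/0.059005 ≈ 0.849
Ruling out influenza raises the posterior on bacterial infection — the flip side of explaining away.

Pr(bacterial infection | fever) ≈ 0.355; Pr(bacterial infection | fever, ¬influenza) ≈ 0.849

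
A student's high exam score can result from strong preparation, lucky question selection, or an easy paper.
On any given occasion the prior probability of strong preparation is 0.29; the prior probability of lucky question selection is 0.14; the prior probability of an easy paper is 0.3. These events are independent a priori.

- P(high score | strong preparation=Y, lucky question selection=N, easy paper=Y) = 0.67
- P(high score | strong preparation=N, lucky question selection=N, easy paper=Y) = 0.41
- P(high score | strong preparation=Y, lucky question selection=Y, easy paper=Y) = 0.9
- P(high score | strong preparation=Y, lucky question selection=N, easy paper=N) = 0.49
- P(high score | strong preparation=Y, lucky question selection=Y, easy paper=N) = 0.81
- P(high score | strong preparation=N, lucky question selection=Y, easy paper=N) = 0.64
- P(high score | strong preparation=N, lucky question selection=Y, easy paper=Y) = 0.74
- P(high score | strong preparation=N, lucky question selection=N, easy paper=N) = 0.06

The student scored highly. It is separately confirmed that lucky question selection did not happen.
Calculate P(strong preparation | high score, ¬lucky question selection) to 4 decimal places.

P(high score | ¬lucky question selection) = 0.06×0.71×0.7 + 0.41×0.71×0.3 + 0.49×0.29×0.7 + 0.67×0.29×0.3 = 0.029820 + 0.087330 + 0.099470 + 0.058290 = 0.274910
Restricting to configurations with strong preparation present: 0.099470 + 0.058290 = 0.157760.
So P(strong preparation | high score, ¬lucky question selection) = 0.157760/0.274910 ≈ 0.5739.

P(strong preparation | high score, ¬lucky question selection) ≈ 0.5739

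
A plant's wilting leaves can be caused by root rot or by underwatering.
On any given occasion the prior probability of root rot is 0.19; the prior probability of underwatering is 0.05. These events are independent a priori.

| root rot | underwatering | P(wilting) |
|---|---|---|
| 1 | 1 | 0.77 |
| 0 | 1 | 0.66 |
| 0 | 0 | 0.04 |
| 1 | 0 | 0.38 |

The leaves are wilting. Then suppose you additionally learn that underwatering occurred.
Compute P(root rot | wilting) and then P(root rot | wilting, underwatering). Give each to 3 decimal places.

P(root rot | wilting) ≈ 0.569; P(root rot | wilting, underwatering) ≈ 0.215

P(wilting) = 0.04×0.81×0.95 + 0.66×0.81×0.05 + 0.38×0.19×0.95 + 0.77×0.19×0.05 = 0.030780 + 0.026730 + 0.068590 + 0.007315 = 0.133415
Restricting to configurations with root rot present: 0.068590 + 0.007315 = 0.075905.
So P(root rot | wilting) = 0.075905/0.133415 ≈ 0.569.

Now condition on the additional information:
Weight on root rot=true, given the evidence: 0.77·0.19 = 0.146300
Denominator P(wilting | underwatering): 0.66·0.81 + 0.77·0.19 = 0.680900
Posterior = 0.146300 / 0.680900 ≈ 0.215
Conditioning on underwatering lowers the posterior on root rot: the classic explaining-away effect in a common-effect structure.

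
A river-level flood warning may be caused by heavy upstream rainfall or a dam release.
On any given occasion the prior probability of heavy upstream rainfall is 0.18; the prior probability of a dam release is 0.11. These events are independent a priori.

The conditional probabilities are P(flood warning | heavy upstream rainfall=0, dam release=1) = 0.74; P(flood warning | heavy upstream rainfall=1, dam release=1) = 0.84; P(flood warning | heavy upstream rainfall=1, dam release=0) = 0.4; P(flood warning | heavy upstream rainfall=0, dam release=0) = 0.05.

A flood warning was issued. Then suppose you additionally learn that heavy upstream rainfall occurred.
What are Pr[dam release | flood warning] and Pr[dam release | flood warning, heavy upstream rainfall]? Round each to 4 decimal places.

Pr[dam release | flood warning] ≈ 0.4533; Pr[dam release | flood warning, heavy upstream rainfall] ≈ 0.2061

Weight on dam release=true, given the evidence: 0.066748 + 0.016632 = 0.083380
Denominator P(flood warning): 0.05*0.82*0.89 + 0.74*0.82*0.11 + 0.4*0.18*0.89 + 0.84*0.18*0.11 = 0.183950
P(dam release | flood warning) = 0.083380/0.183950 ≈ 0.4533

Now also conditioning on heavy upstream rainfall=true:
Sum P(flood warning|·) weighted by the priors over both values of dam release:
  P(flood warning | heavy upstream rainfall) = 0.4·0.89 + 0.84·0.11
        = 0.356000 + 0.092400 = 0.448400
Configurations with dam release contribute 0.092400, so
  P(dam release | flood warning, heavy upstream rainfall) = 0.092400 / 0.448400 ≈ 0.2061
— heavy upstream rainfall explains away the evidence for dam release.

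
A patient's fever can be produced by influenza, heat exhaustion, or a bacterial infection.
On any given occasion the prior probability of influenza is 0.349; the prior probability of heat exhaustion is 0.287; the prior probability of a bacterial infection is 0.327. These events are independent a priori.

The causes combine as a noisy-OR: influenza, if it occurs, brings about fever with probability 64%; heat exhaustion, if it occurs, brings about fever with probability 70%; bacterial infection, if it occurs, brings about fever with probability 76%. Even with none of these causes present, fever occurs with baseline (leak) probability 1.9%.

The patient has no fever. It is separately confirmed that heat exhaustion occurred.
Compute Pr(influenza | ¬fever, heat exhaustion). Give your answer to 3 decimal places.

Under noisy-OR, P(fever | causes) = 1 − (1−0.019)·∏(1−qᵢ) over the active causes.
Sum P(¬fever|·) weighted by the priors over the 4 (influenza, bacterial infection) configurations:
  P(¬fever | heat exhaustion) = 0.2943×0.651×0.673 + 0.070632×0.651×0.327 + 0.105948×0.349×0.673 + 0.025428×0.349×0.327
        = 0.128940 + 0.015036 + 0.024885 + 0.002902 = 0.171763
Configurations with influenza contribute 0.027787, so
  P(influenza | ¬fever, heat exhaustion) = 0.027787 / 0.171763 ≈ 0.162

Pr(influenza | ¬fever, heat exhaustion) ≈ 0.162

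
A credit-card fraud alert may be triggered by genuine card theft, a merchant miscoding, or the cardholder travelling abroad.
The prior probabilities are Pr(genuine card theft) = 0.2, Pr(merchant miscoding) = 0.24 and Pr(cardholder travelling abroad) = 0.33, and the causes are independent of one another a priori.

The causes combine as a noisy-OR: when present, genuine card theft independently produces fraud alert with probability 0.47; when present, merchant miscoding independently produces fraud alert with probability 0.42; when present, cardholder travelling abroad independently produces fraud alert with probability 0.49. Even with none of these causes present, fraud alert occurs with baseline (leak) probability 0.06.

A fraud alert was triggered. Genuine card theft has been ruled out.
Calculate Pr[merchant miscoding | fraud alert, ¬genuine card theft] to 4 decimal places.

Under noisy-OR, P(fraud alert | causes) = 1 − (1−0.06)·∏(1−qᵢ) over the active causes.
P(fraud alert | ¬genuine card theft) = 0.06·0.76·0.67 + 0.5206·0.76·0.33 + 0.4548·0.24·0.67 + 0.721948·0.24·0.33 = 0.030552 + 0.130566 + 0.073132 + 0.057178 = 0.291428
The merchant miscoding-present share is 0.073132 + 0.057178 = 0.130310.
Hence the posterior is 0.130310/0.291428 ≈ 0.4471.

Pr[merchant miscoding | fraud alert, ¬genuine card theft] ≈ 0.4471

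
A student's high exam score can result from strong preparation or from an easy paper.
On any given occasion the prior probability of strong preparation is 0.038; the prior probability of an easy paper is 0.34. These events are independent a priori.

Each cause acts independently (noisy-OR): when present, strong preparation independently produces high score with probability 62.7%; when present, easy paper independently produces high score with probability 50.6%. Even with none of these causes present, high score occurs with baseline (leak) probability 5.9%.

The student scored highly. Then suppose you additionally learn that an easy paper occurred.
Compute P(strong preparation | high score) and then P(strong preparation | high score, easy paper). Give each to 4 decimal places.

P(strong preparation | high score) ≈ 0.1126; P(strong preparation | high score, easy paper) ≈ 0.0575

Under noisy-OR, P(high score | causes) = 1 − (1−0.059)·∏(1−qᵢ) over the active causes.
P(high score) = 0.059·0.962·0.66 + 0.535146·0.962·0.34 + 0.649007·0.038·0.66 + 0.826609·0.038·0.34 = 0.037460 + 0.175036 + 0.016277 + 0.010680 = 0.239453
Of this, 0.026957 comes from 0.016277 + 0.010680 (the strong preparation=true cases).
Hence the posterior is 0.026957/0.239453 ≈ 0.1126.

With the extra evidence:
For the numerator, keep only strong preparation=true terms: 0.826609×0.038 = 0.031411
The normalizing constant is 0.535146×0.962 + 0.826609×0.038 = 0.546221
P(strong preparation | high score, easy paper) = 0.031411/0.546221 ≈ 0.0575
— easy paper explains away the evidence for strong preparation.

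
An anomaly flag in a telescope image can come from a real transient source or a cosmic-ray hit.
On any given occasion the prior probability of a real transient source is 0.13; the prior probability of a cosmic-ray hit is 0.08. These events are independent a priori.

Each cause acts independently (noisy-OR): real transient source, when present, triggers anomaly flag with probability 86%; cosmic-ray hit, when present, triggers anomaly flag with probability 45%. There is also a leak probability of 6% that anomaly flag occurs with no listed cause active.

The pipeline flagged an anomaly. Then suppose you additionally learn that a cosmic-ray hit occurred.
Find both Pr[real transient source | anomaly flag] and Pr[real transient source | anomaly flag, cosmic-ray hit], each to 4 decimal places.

Under noisy-OR, P(anomaly flag | causes) = 1 − (1−0.06)·∏(1−qᵢ) over the active causes.
P(anomaly flag) = 0.06×0.87×0.92 + 0.483×0.87×0.08 + 0.8684×0.13×0.92 + 0.92762×0.13×0.08 = 0.048024 + 0.033617 + 0.103861 + 0.009647 = 0.195149
Of this, 0.113508 comes from 0.103861 + 0.009647 (the real transient source=true cases).
P(real transient source | anomaly flag) = 0.113508 / 0.195149 ≈ 0.5816

Now also conditioning on cosmic-ray hit=true:
Weight on real transient source=true, given the evidence: 0.92762·0.13 = 0.120591
Normalizer over all consistent configurations: 0.483·0.87 + 0.92762·0.13 = 0.540801
Posterior = 0.120591 / 0.540801 ≈ 0.2230
Conditioning on cosmic-ray hit lowers the posterior on real transient source: the classic explaining-away effect in a common-effect structure.

Pr[real transient source | anomaly flag] ≈ 0.5816; Pr[real transient source | anomaly flag, cosmic-ray hit] ≈ 0.2230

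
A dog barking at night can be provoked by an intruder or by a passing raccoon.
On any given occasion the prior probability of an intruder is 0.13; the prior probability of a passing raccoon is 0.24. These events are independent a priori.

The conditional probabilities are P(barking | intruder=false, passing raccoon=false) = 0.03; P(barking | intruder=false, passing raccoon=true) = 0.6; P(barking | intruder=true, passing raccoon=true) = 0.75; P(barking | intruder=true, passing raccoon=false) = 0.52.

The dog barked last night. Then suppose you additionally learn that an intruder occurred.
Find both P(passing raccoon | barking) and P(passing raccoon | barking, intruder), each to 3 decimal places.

P(passing raccoon | barking) ≈ 0.676; P(passing raccoon | barking, intruder) ≈ 0.313

Enumerate the 4 (intruder, passing raccoon) configurations and weight by the priors:
  P(barking) = 0.03×0.87×0.76 + 0.6×0.87×0.24 + 0.52×0.13×0.76 + 0.75×0.13×0.24
        = 0.019836 + 0.125280 + 0.051376 + 0.023400 = 0.219892
Keeping only the passing raccoon-present terms gives 0.148680, so
  P(passing raccoon | barking) = 0.148680 / 0.219892 ≈ 0.676

Now condition on the additional information:
P(barking | intruder) = 0.52×0.76 + 0.75×0.24 = 0.395200 + 0.180000 = 0.575200
Of this, 0.180000 comes from 0.75×0.24 (the passing raccoon=true cases).
So P(passing raccoon | barking, intruder) = 0.180000/0.575200 ≈ 0.313.
— intruder explains away the evidence for passing raccoon.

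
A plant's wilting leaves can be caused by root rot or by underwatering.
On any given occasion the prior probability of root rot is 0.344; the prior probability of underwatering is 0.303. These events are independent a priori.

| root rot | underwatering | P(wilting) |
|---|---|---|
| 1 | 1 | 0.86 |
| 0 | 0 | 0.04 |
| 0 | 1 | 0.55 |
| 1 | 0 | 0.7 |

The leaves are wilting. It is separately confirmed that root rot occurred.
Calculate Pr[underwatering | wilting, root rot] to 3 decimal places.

Pr[underwatering | wilting, root rot] ≈ 0.348

Sum P(wilting|·) weighted by the priors over both values of underwatering:
  P(wilting | root rot) = 0.7×0.697 + 0.86×0.303
        = 0.487900 + 0.260580 = 0.748480
Keeping only the underwatering-present terms gives 0.260580, so
  P(underwatering | wilting, root rot) = 0.260580 / 0.748480 ≈ 0.348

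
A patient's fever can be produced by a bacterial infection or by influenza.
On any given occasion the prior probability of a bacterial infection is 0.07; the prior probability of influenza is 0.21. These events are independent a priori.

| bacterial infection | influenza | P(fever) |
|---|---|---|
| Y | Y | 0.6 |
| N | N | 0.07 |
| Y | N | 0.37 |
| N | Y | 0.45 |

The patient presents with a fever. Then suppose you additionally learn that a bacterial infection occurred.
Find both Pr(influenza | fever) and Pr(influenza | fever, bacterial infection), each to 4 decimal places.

By total probability over the 4 (bacterial infection, influenza) configurations:
  P(fever) = 0.07×0.93×0.79 + 0.45×0.93×0.21 + 0.37×0.07×0.79 + 0.6×0.07×0.21
        = 0.051429 + 0.087885 + 0.020461 + 0.008820 = 0.168595
The terms with influenza present sum to 0.096705, so
  P(influenza | fever) = 0.096705 / 0.168595 ≈ 0.5736

Now also conditioning on bacterial infection=true:
By total probability over both values of influenza:
  P(fever | bacterial infection) = 0.37·0.79 + 0.6·0.21
        = 0.292300 + 0.126000 = 0.418300
Keeping only the influenza-present terms gives 0.126000, so
  P(influenza | fever, bacterial infection) = 0.126000 / 0.418300 ≈ 0.3012
This is intercausal reasoning (explaining away): once bacterial infection accounts for the fever, influenza becomes less likely.

Pr(influenza | fever) ≈ 0.5736; Pr(influenza | fever, bacterial infection) ≈ 0.3012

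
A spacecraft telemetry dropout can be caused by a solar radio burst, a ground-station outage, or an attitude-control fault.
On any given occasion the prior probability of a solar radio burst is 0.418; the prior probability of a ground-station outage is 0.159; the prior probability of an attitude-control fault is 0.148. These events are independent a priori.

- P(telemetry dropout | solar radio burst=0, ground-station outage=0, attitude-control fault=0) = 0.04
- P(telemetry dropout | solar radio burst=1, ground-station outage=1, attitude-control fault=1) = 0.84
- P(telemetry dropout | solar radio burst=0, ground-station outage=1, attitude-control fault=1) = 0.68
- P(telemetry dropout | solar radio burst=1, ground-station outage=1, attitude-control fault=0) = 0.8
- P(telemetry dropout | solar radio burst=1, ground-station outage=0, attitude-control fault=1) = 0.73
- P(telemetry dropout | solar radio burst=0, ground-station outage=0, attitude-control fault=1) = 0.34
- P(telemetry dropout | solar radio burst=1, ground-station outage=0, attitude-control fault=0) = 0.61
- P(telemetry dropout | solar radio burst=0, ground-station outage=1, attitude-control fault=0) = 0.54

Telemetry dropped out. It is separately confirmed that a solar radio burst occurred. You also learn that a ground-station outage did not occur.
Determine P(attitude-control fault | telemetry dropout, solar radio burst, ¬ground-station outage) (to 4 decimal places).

By total probability over both values of attitude-control fault:
  P(telemetry dropout | solar radio burst, ¬ground-station outage) = 0.61*0.852 + 0.73*0.148
        = 0.519720 + 0.108040 = 0.627760
The terms with attitude-control fault present sum to 0.108040, so
  P(attitude-control fault | telemetry dropout, solar radio burst, ¬ground-station outage) = 0.108040 / 0.627760 ≈ 0.1721

P(attitude-control fault | telemetry dropout, solar radio burst, ¬ground-station outage) ≈ 0.1721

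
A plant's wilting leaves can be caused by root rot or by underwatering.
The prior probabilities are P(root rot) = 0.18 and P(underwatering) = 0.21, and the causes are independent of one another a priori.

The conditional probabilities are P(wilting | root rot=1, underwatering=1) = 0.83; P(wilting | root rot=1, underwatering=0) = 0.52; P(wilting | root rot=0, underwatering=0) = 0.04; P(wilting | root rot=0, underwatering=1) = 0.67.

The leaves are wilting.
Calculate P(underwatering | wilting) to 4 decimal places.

P(underwatering | wilting) ≈ 0.5951

Numerator (weight on configurations with underwatering): 0.115374 + 0.031374 = 0.146748
Normalizer over all consistent configurations: 0.04×0.82×0.79 + 0.67×0.82×0.21 + 0.52×0.18×0.79 + 0.83×0.18×0.21 = 0.246604
P(underwatering | wilting) = 0.146748/0.246604 ≈ 0.5951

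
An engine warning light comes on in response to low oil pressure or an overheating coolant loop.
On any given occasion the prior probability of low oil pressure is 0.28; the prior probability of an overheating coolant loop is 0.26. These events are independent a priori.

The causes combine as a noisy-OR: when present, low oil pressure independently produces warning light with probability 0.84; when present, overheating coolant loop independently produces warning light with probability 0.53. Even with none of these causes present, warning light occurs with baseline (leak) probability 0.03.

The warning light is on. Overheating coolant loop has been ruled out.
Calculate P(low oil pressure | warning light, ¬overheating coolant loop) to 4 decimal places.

P(low oil pressure | warning light, ¬overheating coolant loop) ≈ 0.9163

Under noisy-OR, P(warning light | causes) = 1 − (1−0.03)·∏(1−qᵢ) over the active causes.
Sum P(warning light|·) weighted by the priors over both values of low oil pressure:
  P(warning light | ¬overheating coolant loop) = 0.03×0.72 + 0.8448×0.28
        = 0.021600 + 0.236544 = 0.258144
The terms with low oil pressure present sum to 0.236544, so
  P(low oil pressure | warning light, ¬overheating coolant loop) = 0.236544 / 0.258144 ≈ 0.9163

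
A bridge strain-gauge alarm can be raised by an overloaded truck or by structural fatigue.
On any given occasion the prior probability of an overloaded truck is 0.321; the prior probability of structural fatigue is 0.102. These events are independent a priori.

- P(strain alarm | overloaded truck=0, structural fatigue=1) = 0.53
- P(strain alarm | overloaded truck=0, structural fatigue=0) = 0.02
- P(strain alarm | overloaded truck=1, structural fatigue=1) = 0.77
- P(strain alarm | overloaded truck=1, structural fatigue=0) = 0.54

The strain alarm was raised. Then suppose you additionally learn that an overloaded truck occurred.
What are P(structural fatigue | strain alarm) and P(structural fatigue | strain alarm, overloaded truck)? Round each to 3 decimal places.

Enumerate the 4 (overloaded truck, structural fatigue) configurations and weight by the priors:
  P(strain alarm) = 0.02*0.679*0.898 + 0.53*0.679*0.102 + 0.54*0.321*0.898 + 0.77*0.321*0.102
        = 0.012195 + 0.036707 + 0.155659 + 0.025211 = 0.229772
Configurations with structural fatigue contribute 0.061918, so
  P(structural fatigue | strain alarm) = 0.061918 / 0.229772 ≈ 0.269

With the extra evidence:
By total probability over both values of structural fatigue:
  P(strain alarm | overloaded truck) = 0.54×0.898 + 0.77×0.102
        = 0.484920 + 0.078540 = 0.563460
Keeping only the structural fatigue-present terms gives 0.078540, so
  P(structural fatigue | strain alarm, overloaded truck) = 0.078540 / 0.563460 ≈ 0.139
— overloaded truck explains away the evidence for structural fatigue.

P(structural fatigue | strain alarm) ≈ 0.269; P(structural fatigue | strain alarm, overloaded truck) ≈ 0.139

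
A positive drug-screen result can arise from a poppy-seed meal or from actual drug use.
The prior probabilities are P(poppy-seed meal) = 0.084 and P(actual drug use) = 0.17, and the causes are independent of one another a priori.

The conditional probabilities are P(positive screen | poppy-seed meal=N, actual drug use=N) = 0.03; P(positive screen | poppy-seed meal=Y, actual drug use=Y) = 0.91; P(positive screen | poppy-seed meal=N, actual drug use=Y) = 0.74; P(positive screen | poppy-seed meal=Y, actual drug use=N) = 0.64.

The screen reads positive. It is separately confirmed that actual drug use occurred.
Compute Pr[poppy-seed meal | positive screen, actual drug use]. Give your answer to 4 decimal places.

Pr[poppy-seed meal | positive screen, actual drug use] ≈ 0.1013

Enumerate both values of poppy-seed meal and weight by the priors:
  P(positive screen | actual drug use) = 0.74×0.916 + 0.91×0.084
        = 0.677840 + 0.076440 = 0.754280
The terms with poppy-seed meal present sum to 0.076440, so
  P(poppy-seed meal | positive screen, actual drug use) = 0.076440 / 0.754280 ≈ 0.1013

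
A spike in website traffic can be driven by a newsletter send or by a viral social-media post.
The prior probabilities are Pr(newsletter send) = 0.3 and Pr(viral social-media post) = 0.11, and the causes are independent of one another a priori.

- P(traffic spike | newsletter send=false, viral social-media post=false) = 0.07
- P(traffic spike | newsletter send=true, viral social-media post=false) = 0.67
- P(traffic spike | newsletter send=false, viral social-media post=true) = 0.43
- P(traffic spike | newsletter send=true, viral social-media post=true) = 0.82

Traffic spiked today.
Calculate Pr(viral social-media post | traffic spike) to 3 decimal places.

P(traffic spike) = 0.07×0.7×0.89 + 0.43×0.7×0.11 + 0.67×0.3×0.89 + 0.82×0.3×0.11 = 0.043610 + 0.033110 + 0.178890 + 0.027060 = 0.282670
Of this, 0.060170 comes from 0.033110 + 0.027060 (the viral social-media post=true cases).
P(viral social-media post | traffic spike) = 0.060170 / 0.282670 ≈ 0.213

Pr(viral social-media post | traffic spike) ≈ 0.213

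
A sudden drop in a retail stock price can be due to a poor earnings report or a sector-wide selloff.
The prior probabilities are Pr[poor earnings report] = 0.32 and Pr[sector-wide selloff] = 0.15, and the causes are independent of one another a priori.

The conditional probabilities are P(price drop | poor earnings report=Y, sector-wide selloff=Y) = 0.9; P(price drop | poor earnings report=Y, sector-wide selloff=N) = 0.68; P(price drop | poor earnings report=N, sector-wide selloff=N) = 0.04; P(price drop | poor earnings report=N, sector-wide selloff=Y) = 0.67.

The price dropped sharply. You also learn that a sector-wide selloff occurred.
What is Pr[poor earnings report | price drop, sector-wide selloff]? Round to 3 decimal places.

Pr[poor earnings report | price drop, sector-wide selloff] ≈ 0.387

Weight on poor earnings report=true, given the evidence: 0.9·0.32 = 0.288000
Denominator P(price drop | sector-wide selloff): 0.67·0.68 + 0.9·0.32 = 0.743600
P(poor earnings report | price drop, sector-wide selloff) = 0.288000/0.743600 ≈ 0.387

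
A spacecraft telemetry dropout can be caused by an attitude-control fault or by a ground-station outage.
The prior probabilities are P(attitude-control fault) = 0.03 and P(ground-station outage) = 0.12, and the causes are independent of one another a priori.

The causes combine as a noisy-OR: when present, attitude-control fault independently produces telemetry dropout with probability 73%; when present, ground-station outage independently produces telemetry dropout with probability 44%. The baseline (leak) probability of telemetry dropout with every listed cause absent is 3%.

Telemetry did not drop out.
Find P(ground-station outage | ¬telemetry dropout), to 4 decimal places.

Under noisy-OR, P(telemetry dropout | causes) = 1 − (1−0.03)·∏(1−qᵢ) over the active causes.
Weight on ground-station outage=true, given the evidence: 0.063228 + 0.000528 = 0.063756
Denominator P(¬telemetry dropout): 0.97×0.97×0.88 + 0.5432×0.97×0.12 + 0.2619×0.03×0.88 + 0.146664×0.03×0.12 = 0.898662
P(ground-station outage | ¬telemetry dropout) = 0.063756/0.898662 ≈ 0.0709

P(ground-station outage | ¬telemetry dropout) ≈ 0.0709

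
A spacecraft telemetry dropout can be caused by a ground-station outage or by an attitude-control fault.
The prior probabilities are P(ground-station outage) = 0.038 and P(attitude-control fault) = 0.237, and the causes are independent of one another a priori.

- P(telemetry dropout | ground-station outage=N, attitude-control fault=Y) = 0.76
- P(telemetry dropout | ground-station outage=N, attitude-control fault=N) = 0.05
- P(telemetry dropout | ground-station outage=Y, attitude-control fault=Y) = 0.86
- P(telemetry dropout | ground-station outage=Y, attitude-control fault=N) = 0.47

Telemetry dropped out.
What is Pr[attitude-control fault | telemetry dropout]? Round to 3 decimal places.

Enumerate the 4 (ground-station outage, attitude-control fault) configurations and weight by the priors:
  P(telemetry dropout) = 0.05·0.962·0.763 + 0.76·0.962·0.237 + 0.47·0.038·0.763 + 0.86·0.038·0.237
        = 0.036700 + 0.173275 + 0.013627 + 0.007745 = 0.231347
Keeping only the attitude-control fault-present terms gives 0.181020, so
  P(attitude-control fault | telemetry dropout) = 0.181020 / 0.231347 ≈ 0.782

Pr[attitude-control fault | telemetry dropout] ≈ 0.782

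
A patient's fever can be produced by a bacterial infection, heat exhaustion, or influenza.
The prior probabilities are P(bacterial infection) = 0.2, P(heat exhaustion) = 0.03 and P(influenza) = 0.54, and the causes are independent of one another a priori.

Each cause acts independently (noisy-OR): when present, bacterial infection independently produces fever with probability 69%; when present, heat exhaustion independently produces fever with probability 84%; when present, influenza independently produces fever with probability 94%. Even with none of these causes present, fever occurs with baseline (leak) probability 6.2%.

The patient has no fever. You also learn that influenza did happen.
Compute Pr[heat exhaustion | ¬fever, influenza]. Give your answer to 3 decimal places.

Under noisy-OR, P(fever | causes) = 1 − (1−0.062)·∏(1−qᵢ) over the active causes.
By total probability over the 4 (bacterial infection, heat exhaustion) configurations:
  P(¬fever | influenza) = 0.05628·0.8·0.97 + 0.009005·0.8·0.03 + 0.017447·0.2·0.97 + 0.002791·0.2·0.03
        = 0.043673 + 0.000216 + 0.003385 + 0.000017 = 0.047291
Keeping only the heat exhaustion-present terms gives 0.000233, so
  P(heat exhaustion | ¬fever, influenza) = 0.000233 / 0.047291 ≈ 0.005

Pr[heat exhaustion | ¬fever, influenza] ≈ 0.005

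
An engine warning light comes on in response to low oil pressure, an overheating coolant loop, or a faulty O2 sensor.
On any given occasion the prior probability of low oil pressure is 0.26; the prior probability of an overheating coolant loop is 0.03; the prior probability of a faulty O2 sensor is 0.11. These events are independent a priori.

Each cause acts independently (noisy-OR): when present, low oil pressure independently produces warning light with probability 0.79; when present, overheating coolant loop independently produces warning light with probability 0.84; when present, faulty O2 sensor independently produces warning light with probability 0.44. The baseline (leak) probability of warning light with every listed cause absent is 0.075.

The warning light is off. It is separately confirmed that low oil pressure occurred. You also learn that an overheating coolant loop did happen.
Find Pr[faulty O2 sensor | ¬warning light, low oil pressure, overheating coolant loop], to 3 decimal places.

Pr[faulty O2 sensor | ¬warning light, low oil pressure, overheating coolant loop] ≈ 0.065

Under noisy-OR, P(warning light | causes) = 1 − (1−0.075)·∏(1−qᵢ) over the active causes.
P(¬warning light | low oil pressure, overheating coolant loop) = 0.03108×0.89 + 0.017405×0.11 = 0.027661 + 0.001915 = 0.029576
Of this, 0.001915 comes from 0.017405×0.11 (the faulty O2 sensor=true cases).
Hence the posterior is 0.001915/0.029576 ≈ 0.065.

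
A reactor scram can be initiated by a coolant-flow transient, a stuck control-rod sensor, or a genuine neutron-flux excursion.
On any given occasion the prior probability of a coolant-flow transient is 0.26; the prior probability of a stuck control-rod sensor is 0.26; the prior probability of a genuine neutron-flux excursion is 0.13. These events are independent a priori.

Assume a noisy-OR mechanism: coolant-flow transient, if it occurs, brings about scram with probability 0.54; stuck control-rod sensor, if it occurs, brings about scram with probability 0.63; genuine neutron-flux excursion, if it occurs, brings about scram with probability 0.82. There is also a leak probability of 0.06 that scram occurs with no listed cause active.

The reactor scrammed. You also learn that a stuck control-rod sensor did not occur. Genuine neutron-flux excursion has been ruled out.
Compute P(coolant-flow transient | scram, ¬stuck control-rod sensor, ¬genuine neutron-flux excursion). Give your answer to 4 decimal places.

P(coolant-flow transient | scram, ¬stuck control-rod sensor, ¬genuine neutron-flux excursion) ≈ 0.7687

Under noisy-OR, P(scram | causes) = 1 − (1−0.06)·∏(1−qᵢ) over the active causes.
Weight on coolant-flow transient=true, given the evidence: 0.5676*0.26 = 0.147576
Denominator P(scram | ¬stuck control-rod sensor, ¬genuine neutron-flux excursion): 0.06*0.74 + 0.5676*0.26 = 0.191976
Posterior = 0.147576 / 0.191976 ≈ 0.7687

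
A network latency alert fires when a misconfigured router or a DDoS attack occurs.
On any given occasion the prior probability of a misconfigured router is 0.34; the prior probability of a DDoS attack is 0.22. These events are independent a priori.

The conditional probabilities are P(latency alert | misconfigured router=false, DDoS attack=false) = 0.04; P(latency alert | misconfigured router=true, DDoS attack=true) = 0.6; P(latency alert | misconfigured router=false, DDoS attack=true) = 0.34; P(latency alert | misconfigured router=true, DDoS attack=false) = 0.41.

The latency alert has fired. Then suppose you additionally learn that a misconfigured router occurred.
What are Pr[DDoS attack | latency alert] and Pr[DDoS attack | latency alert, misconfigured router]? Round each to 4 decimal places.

For the numerator, keep only DDoS attack=true terms: 0.049368 + 0.044880 = 0.094248
Normalizer over all consistent configurations: 0.04*0.66*0.78 + 0.34*0.66*0.22 + 0.41*0.34*0.78 + 0.6*0.34*0.22 = 0.223572
Posterior = 0.094248 / 0.223572 ≈ 0.4216

Now also conditioning on misconfigured router=true:
Weight on DDoS attack=true, given the evidence: 0.6*0.22 = 0.132000
Denominator P(latency alert | misconfigured router): 0.41*0.78 + 0.6*0.22 = 0.451800
Posterior = 0.132000 / 0.451800 ≈ 0.2922
Conditioning on misconfigured router lowers the posterior on DDoS attack: the classic explaining-away effect in a common-effect structure.

Pr[DDoS attack | latency alert] ≈ 0.4216; Pr[DDoS attack | latency alert, misconfigured router] ≈ 0.2922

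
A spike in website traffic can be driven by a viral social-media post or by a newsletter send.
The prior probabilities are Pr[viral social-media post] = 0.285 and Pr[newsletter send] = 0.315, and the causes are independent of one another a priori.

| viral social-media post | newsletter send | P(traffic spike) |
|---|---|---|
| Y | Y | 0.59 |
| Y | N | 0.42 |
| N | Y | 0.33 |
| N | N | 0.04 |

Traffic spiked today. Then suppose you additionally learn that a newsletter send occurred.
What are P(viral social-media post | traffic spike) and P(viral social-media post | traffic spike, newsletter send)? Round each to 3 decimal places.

By total probability over the 4 (viral social-media post, newsletter send) configurations:
  P(traffic spike) = 0.04×0.715×0.685 + 0.33×0.715×0.315 + 0.42×0.285×0.685 + 0.59×0.285×0.315
        = 0.019591 + 0.074324 + 0.081994 + 0.052967 = 0.228876
Keeping only the viral social-media post-present terms gives 0.134961, so
  P(viral social-media post | traffic spike) = 0.134961 / 0.228876 ≈ 0.590

Now also conditioning on newsletter send=true:
P(traffic spike | newsletter send) = 0.33×0.715 + 0.59×0.285 = 0.235950 + 0.168150 = 0.404100
The viral social-media post-present share is 0.59×0.285 = 0.168150.
P(viral social-media post | traffic spike, newsletter send) = 0.168150 / 0.404100 ≈ 0.416

P(viral social-media post | traffic spike) ≈ 0.590; P(viral social-media post | traffic spike, newsletter send) ≈ 0.416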